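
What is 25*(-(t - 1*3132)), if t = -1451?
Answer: 114575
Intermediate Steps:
25*(-(t - 1*3132)) = 25*(-(-1451 - 1*3132)) = 25*(-(-1451 - 3132)) = 25*(-1*(-4583)) = 25*4583 = 114575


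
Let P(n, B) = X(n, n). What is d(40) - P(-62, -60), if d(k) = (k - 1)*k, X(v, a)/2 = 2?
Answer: 1556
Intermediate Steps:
X(v, a) = 4 (X(v, a) = 2*2 = 4)
P(n, B) = 4
d(k) = k*(-1 + k) (d(k) = (-1 + k)*k = k*(-1 + k))
d(40) - P(-62, -60) = 40*(-1 + 40) - 1*4 = 40*39 - 4 = 1560 - 4 = 1556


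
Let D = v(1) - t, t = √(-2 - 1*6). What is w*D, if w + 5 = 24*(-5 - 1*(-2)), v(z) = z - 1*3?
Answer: 154 + 154*I*√2 ≈ 154.0 + 217.79*I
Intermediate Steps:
v(z) = -3 + z (v(z) = z - 3 = -3 + z)
t = 2*I*√2 (t = √(-2 - 6) = √(-8) = 2*I*√2 ≈ 2.8284*I)
D = -2 - 2*I*√2 (D = (-3 + 1) - 2*I*√2 = -2 - 2*I*√2 ≈ -2.0 - 2.8284*I)
w = -77 (w = -5 + 24*(-5 - 1*(-2)) = -5 + 24*(-5 + 2) = -5 + 24*(-3) = -5 - 72 = -77)
w*D = -77*(-2 - 2*I*√2) = 154 + 154*I*√2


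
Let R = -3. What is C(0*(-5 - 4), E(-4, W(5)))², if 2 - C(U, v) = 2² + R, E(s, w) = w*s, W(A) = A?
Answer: 1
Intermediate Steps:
E(s, w) = s*w
C(U, v) = 1 (C(U, v) = 2 - (2² - 3) = 2 - (4 - 3) = 2 - 1*1 = 2 - 1 = 1)
C(0*(-5 - 4), E(-4, W(5)))² = 1² = 1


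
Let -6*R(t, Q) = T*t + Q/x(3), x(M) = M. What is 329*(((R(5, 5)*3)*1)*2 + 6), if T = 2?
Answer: -5593/3 ≈ -1864.3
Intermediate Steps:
R(t, Q) = -t/3 - Q/18 (R(t, Q) = -(2*t + Q/3)/6 = -t/3 - Q/18)
329*(((R(5, 5)*3)*1)*2 + 6) = 329*((((-⅓*5 - 1/18*5)*3)*1)*2 + 6) = 329*((((-5/3 - 5/18)*3)*1)*2 + 6) = 329*((-35/18*3*1)*2 + 6) = 329*(-35/6*1*2 + 6) = 329*(-35/6*2 + 6) = 329*(-35/3 + 6) = 329*(-17/3) = -5593/3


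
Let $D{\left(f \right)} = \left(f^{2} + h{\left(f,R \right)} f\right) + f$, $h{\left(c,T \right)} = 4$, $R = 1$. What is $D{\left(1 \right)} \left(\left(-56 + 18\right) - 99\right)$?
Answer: $-822$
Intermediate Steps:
$D{\left(f \right)} = f^{2} + 5 f$ ($D{\left(f \right)} = \left(f^{2} + 4 f\right) + f = f^{2} + 5 f$)
$D{\left(1 \right)} \left(\left(-56 + 18\right) - 99\right) = 1 \left(5 + 1\right) \left(\left(-56 + 18\right) - 99\right) = 1 \cdot 6 \left(-38 - 99\right) = 6 \left(-137\right) = -822$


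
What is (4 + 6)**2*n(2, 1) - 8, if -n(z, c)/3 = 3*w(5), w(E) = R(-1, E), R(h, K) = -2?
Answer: 1792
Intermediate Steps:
w(E) = -2
n(z, c) = 18 (n(z, c) = -9*(-2) = -3*(-6) = 18)
(4 + 6)**2*n(2, 1) - 8 = (4 + 6)**2*18 - 8 = 10**2*18 - 8 = 100*18 - 8 = 1800 - 8 = 1792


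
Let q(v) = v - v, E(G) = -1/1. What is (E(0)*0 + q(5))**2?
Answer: 0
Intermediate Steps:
E(G) = -1 (E(G) = -1*1 = -1)
q(v) = 0
(E(0)*0 + q(5))**2 = (-1*0 + 0)**2 = (0 + 0)**2 = 0**2 = 0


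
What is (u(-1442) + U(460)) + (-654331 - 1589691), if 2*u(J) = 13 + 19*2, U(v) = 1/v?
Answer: -1032238389/460 ≈ -2.2440e+6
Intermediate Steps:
u(J) = 51/2 (u(J) = (13 + 19*2)/2 = (13 + 38)/2 = (1/2)*51 = 51/2)
(u(-1442) + U(460)) + (-654331 - 1589691) = (51/2 + 1/460) + (-654331 - 1589691) = (51/2 + 1/460) - 2244022 = 11731/460 - 2244022 = -1032238389/460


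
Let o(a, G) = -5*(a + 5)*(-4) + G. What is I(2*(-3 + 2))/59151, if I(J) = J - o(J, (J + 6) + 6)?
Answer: -24/19717 ≈ -0.0012172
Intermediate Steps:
o(a, G) = 100 + G + 20*a (o(a, G) = -5*(5 + a)*(-4) + G = -5*(-20 - 4*a) + G = (100 + 20*a) + G = 100 + G + 20*a)
I(J) = -112 - 20*J (I(J) = J - (100 + ((J + 6) + 6) + 20*J) = J - (100 + ((6 + J) + 6) + 20*J) = J - (100 + (12 + J) + 20*J) = J - (112 + 21*J) = J + (-112 - 21*J) = -112 - 20*J)
I(2*(-3 + 2))/59151 = (-112 - 40*(-3 + 2))/59151 = (-112 - 40*(-1))*(1/59151) = (-112 - 20*(-2))*(1/59151) = (-112 + 40)*(1/59151) = -72*1/59151 = -24/19717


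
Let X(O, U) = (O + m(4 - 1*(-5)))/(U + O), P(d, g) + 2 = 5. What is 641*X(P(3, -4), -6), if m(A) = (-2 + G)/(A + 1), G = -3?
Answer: -3205/6 ≈ -534.17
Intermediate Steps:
P(d, g) = 3 (P(d, g) = -2 + 5 = 3)
m(A) = -5/(1 + A) (m(A) = (-2 - 3)/(A + 1) = -5/(1 + A))
X(O, U) = (-1/2 + O)/(O + U) (X(O, U) = (O - 5/(1 + (4 - 1*(-5))))/(U + O) = (O - 5/(1 + (4 + 5)))/(O + U) = (O - 5/(1 + 9))/(O + U) = (O - 5/10)/(O + U) = (O - 5*1/10)/(O + U) = (O - 1/2)/(O + U) = (-1/2 + O)/(O + U))
641*X(P(3, -4), -6) = 641*((-1/2 + 3)/(3 - 6)) = 641*((5/2)/(-3)) = 641*(-1/3*5/2) = 641*(-5/6) = -3205/6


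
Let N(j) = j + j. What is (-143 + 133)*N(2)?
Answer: -40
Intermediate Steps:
N(j) = 2*j
(-143 + 133)*N(2) = (-143 + 133)*(2*2) = -10*4 = -40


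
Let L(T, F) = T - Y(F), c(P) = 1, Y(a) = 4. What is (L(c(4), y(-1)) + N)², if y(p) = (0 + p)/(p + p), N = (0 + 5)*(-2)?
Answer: 169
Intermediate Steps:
N = -10 (N = 5*(-2) = -10)
y(p) = ½ (y(p) = p/((2*p)) = p*(1/(2*p)) = ½)
L(T, F) = -4 + T (L(T, F) = T - 1*4 = T - 4 = -4 + T)
(L(c(4), y(-1)) + N)² = ((-4 + 1) - 10)² = (-3 - 10)² = (-13)² = 169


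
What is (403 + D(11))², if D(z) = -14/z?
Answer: 19527561/121 ≈ 1.6138e+5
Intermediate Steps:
(403 + D(11))² = (403 - 14/11)² = (4419/11)² = 19527561/121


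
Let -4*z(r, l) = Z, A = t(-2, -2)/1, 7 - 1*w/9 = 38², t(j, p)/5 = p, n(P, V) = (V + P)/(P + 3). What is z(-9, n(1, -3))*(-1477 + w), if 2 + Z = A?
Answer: -43230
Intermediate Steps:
n(P, V) = (P + V)/(3 + P)
t(j, p) = 5*p
w = -12933 (w = 63 - 9*38² = 63 - 9*1444 = 63 - 12996 = -12933)
A = -10 (A = (5*(-2))/1 = -10*1 = -10)
Z = -12 (Z = -2 - 10 = -12)
z(r, l) = 3 (z(r, l) = -¼*(-12) = 3)
z(-9, n(1, -3))*(-1477 + w) = 3*(-1477 - 12933) = 3*(-14410) = -43230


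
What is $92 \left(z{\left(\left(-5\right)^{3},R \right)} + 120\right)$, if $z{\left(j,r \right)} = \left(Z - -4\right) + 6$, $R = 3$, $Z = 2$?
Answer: $12144$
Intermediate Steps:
$z{\left(j,r \right)} = 12$ ($z{\left(j,r \right)} = \left(2 - -4\right) + 6 = \left(2 + 4\right) + 6 = 6 + 6 = 12$)
$92 \left(z{\left(\left(-5\right)^{3},R \right)} + 120\right) = 92 \left(12 + 120\right) = 92 \cdot 132 = 12144$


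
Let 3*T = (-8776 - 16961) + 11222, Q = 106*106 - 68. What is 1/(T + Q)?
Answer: 3/18989 ≈ 0.00015799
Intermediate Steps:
Q = 11168 (Q = 11236 - 68 = 11168)
T = -14515/3 (T = ((-8776 - 16961) + 11222)/3 = (-25737 + 11222)/3 = (⅓)*(-14515) = -14515/3 ≈ -4838.3)
1/(T + Q) = 1/(-14515/3 + 11168) = 1/(18989/3) = 3/18989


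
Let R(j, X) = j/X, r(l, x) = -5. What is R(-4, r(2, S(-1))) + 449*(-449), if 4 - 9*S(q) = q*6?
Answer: -1008001/5 ≈ -2.0160e+5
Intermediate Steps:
S(q) = 4/9 - 2*q/3 (S(q) = 4/9 - q*6/9 = 4/9 - 2*q/3)
R(-4, r(2, S(-1))) + 449*(-449) = -4/(-5) + 449*(-449) = -4*(-1/5) - 201601 = 4/5 - 201601 = -1008001/5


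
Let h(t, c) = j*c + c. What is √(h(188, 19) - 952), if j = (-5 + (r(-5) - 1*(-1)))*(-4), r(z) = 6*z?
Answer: √1651 ≈ 40.633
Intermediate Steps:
j = 136 (j = (-5 + (6*(-5) - 1*(-1)))*(-4) = (-5 + (-30 + 1))*(-4) = (-5 - 29)*(-4) = -34*(-4) = 136)
h(t, c) = 137*c (h(t, c) = 136*c + c = 137*c)
√(h(188, 19) - 952) = √(137*19 - 952) = √(2603 - 952) = √1651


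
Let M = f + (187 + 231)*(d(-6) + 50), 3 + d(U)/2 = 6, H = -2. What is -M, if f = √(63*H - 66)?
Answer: -23408 - 8*I*√3 ≈ -23408.0 - 13.856*I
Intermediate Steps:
d(U) = 6 (d(U) = -6 + 2*6 = -6 + 12 = 6)
f = 8*I*√3 (f = √(63*(-2) - 66) = √(-126 - 66) = √(-192) = 8*I*√3 ≈ 13.856*I)
M = 23408 + 8*I*√3 (M = 8*I*√3 + (187 + 231)*(6 + 50) = 8*I*√3 + 418*56 = 8*I*√3 + 23408 = 23408 + 8*I*√3 ≈ 23408.0 + 13.856*I)
-M = -(23408 + 8*I*√3) = -23408 - 8*I*√3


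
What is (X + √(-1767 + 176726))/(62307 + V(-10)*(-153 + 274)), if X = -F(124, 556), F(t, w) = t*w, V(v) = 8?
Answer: -68944/63275 + √174959/63275 ≈ -1.0830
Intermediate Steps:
X = -68944 (X = -124*556 = -1*68944 = -68944)
(X + √(-1767 + 176726))/(62307 + V(-10)*(-153 + 274)) = (-68944 + √(-1767 + 176726))/(62307 + 8*(-153 + 274)) = (-68944 + √174959)/(62307 + 8*121) = (-68944 + √174959)/(62307 + 968) = (-68944 + √174959)/63275 = (-68944 + √174959)*(1/63275) = -68944/63275 + √174959/63275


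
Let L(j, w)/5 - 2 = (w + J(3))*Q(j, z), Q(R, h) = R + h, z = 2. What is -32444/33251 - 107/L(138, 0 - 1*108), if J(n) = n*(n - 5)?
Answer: -2585148903/2653097290 ≈ -0.97439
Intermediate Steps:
J(n) = n*(-5 + n)
L(j, w) = 10 + 5*(-6 + w)*(2 + j) (L(j, w) = 10 + 5*((w + 3*(-5 + 3))*(j + 2)) = 10 + 5*((w + 3*(-2))*(2 + j)) = 10 + 5*((w - 6)*(2 + j)) = 10 + 5*((-6 + w)*(2 + j)) = 10 + 5*(-6 + w)*(2 + j))
-32444/33251 - 107/L(138, 0 - 1*108) = -32444/33251 - 107/(-50 - 30*138 + 5*(0 - 1*108)*(2 + 138)) = -32444*1/33251 - 107/(-50 - 4140 + 5*(0 - 108)*140) = -32444/33251 - 107/(-50 - 4140 + 5*(-108)*140) = -32444/33251 - 107/(-50 - 4140 - 75600) = -32444/33251 - 107/(-79790) = -32444/33251 - 107*(-1/79790) = -32444/33251 + 107/79790 = -2585148903/2653097290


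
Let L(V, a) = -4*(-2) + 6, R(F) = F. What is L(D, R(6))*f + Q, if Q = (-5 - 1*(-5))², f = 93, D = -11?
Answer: 1302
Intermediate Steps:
L(V, a) = 14 (L(V, a) = 8 + 6 = 14)
Q = 0 (Q = (-5 + 5)² = 0² = 0)
L(D, R(6))*f + Q = 14*93 + 0 = 1302 + 0 = 1302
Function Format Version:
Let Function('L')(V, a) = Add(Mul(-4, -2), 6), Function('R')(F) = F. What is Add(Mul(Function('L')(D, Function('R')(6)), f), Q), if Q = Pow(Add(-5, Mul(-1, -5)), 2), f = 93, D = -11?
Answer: 1302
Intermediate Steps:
Function('L')(V, a) = 14 (Function('L')(V, a) = Add(8, 6) = 14)
Q = 0 (Q = Pow(Add(-5, 5), 2) = Pow(0, 2) = 0)
Add(Mul(Function('L')(D, Function('R')(6)), f), Q) = Add(Mul(14, 93), 0) = Add(1302, 0) = 1302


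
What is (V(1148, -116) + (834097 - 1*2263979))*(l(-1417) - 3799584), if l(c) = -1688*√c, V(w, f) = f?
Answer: 5433397520832 + 2413836624*I*√1417 ≈ 5.4334e+12 + 9.0864e+10*I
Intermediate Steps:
(V(1148, -116) + (834097 - 1*2263979))*(l(-1417) - 3799584) = (-116 + (834097 - 1*2263979))*(-1688*I*√1417 - 3799584) = (-116 + (834097 - 2263979))*(-1688*I*√1417 - 3799584) = (-116 - 1429882)*(-1688*I*√1417 - 3799584) = -1429998*(-3799584 - 1688*I*√1417) = 5433397520832 + 2413836624*I*√1417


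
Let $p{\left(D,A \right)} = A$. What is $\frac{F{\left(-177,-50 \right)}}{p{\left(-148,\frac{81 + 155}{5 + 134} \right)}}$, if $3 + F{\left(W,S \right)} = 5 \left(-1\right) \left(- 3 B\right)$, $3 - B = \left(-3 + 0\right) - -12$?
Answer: $- \frac{12927}{236} \approx -54.775$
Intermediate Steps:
$B = -6$ ($B = 3 - \left(\left(-3 + 0\right) - -12\right) = 3 - \left(-3 + 12\right) = 3 - 9 = -6$)
$F{\left(W,S \right)} = -93$ ($F{\left(W,S \right)} = -3 + 5 \left(-1\right) \left(\left(-3\right) \left(-6\right)\right) = -3 - 90 = -93$)
$\frac{F{\left(-177,-50 \right)}}{p{\left(-148,\frac{81 + 155}{5 + 134} \right)}} = - \frac{93}{\left(81 + 155\right) \frac{1}{5 + 134}} = - \frac{93}{236 \cdot \frac{1}{139}} = - \frac{93}{\frac{236}{139}} = \left(-93\right) \frac{139}{236} = - \frac{12927}{236}$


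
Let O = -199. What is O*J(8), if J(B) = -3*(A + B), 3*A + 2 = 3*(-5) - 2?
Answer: 995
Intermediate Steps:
A = -19/3 (A = -2/3 + (3*(-5) - 2)/3 = -2/3 + (-15 - 2)/3 = -2/3 + (1/3)*(-17) = -2/3 - 17/3 = -19/3 ≈ -6.3333)
J(B) = 19 - 3*B (J(B) = -3*(-19/3 + B) = 19 - 3*B)
O*J(8) = -199*(19 - 3*8) = -199*(19 - 24) = -199*(-5) = 995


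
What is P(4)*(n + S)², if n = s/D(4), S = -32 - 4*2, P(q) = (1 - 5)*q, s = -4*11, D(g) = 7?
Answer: -1679616/49 ≈ -34278.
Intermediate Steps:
s = -44
P(q) = -4*q
S = -40 (S = -32 - 8 = -40)
n = -44/7 ≈ -6.2857
P(4)*(n + S)² = (-4*4)*(-44/7 - 40)² = -16*(-324/7)² = -16*104976/49 = -1679616/49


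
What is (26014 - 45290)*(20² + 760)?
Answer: -22360160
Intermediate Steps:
(26014 - 45290)*(20² + 760) = -19276*(400 + 760) = -19276*1160 = -22360160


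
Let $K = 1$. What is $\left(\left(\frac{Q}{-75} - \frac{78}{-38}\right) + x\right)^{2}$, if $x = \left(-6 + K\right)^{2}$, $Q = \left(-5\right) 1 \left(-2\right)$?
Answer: $\frac{58859584}{81225} \approx 724.65$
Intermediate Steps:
$Q = 10$ ($Q = \left(-5\right) \left(-2\right) = 10$)
$x = 25$ ($x = \left(-6 + 1\right)^{2} = \left(-5\right)^{2} = 25$)
$\left(\left(\frac{Q}{-75} - \frac{78}{-38}\right) + x\right)^{2} = \left(\left(\frac{10}{-75} - \frac{78}{-38}\right) + 25\right)^{2} = \left(\left(10 \left(- \frac{1}{75}\right) - - \frac{39}{19}\right) + 25\right)^{2} = \left(\left(- \frac{2}{15} + \frac{39}{19}\right) + 25\right)^{2} = \left(\frac{547}{285} + 25\right)^{2} = \left(\frac{7672}{285}\right)^{2} = \frac{58859584}{81225}$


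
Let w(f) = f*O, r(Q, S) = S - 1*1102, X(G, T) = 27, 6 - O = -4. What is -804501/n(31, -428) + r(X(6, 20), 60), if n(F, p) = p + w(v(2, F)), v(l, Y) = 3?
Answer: 389785/398 ≈ 979.36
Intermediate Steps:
O = 10 (O = 6 - 1*(-4) = 6 + 4 = 10)
r(Q, S) = -1102 + S (r(Q, S) = S - 1102 = -1102 + S)
w(f) = 10*f (w(f) = f*10 = 10*f)
n(F, p) = 30 + p (n(F, p) = p + 10*3 = p + 30 = 30 + p)
-804501/n(31, -428) + r(X(6, 20), 60) = -804501/(30 - 428) + (-1102 + 60) = -804501/(-398) - 1042 = -804501*(-1/398) - 1042 = 804501/398 - 1042 = 389785/398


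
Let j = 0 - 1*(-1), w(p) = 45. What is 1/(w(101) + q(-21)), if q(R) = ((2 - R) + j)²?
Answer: 1/621 ≈ 0.0016103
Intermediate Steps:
j = 1 (j = 0 + 1 = 1)
q(R) = (3 - R)² (q(R) = ((2 - R) + 1)² = (3 - R)²)
1/(w(101) + q(-21)) = 1/(45 + (3 - 1*(-21))²) = 1/(45 + (3 + 21)²) = 1/(45 + 24²) = 1/(45 + 576) = 1/621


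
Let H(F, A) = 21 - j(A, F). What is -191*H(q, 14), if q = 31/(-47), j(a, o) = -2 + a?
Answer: -1719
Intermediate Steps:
q = -31/47 (q = 31*(-1/47) = -31/47 ≈ -0.65957)
H(F, A) = 23 - A (H(F, A) = 21 - (-2 + A) = 21 + (2 - A) = 23 - A)
-191*H(q, 14) = -191*(23 - 1*14) = -191*(23 - 14) = -191*9 = -1719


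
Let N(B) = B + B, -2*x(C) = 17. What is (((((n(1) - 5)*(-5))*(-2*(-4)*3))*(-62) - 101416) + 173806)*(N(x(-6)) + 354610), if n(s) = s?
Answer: 15116299590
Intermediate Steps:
x(C) = -17/2 (x(C) = -½*17 = -17/2)
N(B) = 2*B
(((((n(1) - 5)*(-5))*(-2*(-4)*3))*(-62) - 101416) + 173806)*(N(x(-6)) + 354610) = (((((1 - 5)*(-5))*(-2*(-4)*3))*(-62) - 101416) + 173806)*(2*(-17/2) + 354610) = ((((-4*(-5))*(8*3))*(-62) - 101416) + 173806)*(-17 + 354610) = (((20*24)*(-62) - 101416) + 173806)*354593 = ((480*(-62) - 101416) + 173806)*354593 = ((-29760 - 101416) + 173806)*354593 = (-131176 + 173806)*354593 = 42630*354593 = 15116299590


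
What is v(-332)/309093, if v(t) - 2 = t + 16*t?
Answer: -5642/309093 ≈ -0.018253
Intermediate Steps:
v(t) = 2 + 17*t (v(t) = 2 + (t + 16*t) = 2 + 17*t)
v(-332)/309093 = (2 + 17*(-332))/309093 = (2 - 5644)*(1/309093) = -5642*1/309093 = -5642/309093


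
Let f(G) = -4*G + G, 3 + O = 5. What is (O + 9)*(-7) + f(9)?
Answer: -104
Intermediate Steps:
O = 2 (O = -3 + 5 = 2)
f(G) = -3*G
(O + 9)*(-7) + f(9) = (2 + 9)*(-7) - 3*9 = 11*(-7) - 27 = -77 - 27 = -104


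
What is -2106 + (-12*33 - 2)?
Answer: -2504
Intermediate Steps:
-2106 + (-12*33 - 2) = -2106 + (-396 - 2) = -2106 - 398 = -2504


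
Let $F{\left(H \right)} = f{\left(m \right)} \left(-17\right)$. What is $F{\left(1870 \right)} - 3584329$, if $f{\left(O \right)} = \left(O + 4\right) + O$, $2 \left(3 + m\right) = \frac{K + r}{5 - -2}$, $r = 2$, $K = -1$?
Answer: $- \frac{25090082}{7} \approx -3.5843 \cdot 10^{6}$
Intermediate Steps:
$m = - \frac{41}{14}$ ($m = -3 + \frac{\left(-1 + 2\right) \frac{1}{5 - -2}}{2} = -3 + \frac{1 \frac{1}{5 + 2}}{2} = -3 + \frac{1 \cdot \frac{1}{7}}{2} = -3 + \frac{1}{2} \cdot \frac{1}{7} = -3 + \frac{1}{14} = - \frac{41}{14} \approx -2.9286$)
$f{\left(O \right)} = 4 + 2 O$ ($f{\left(O \right)} = \left(4 + O\right) + O = 4 + 2 O$)
$F{\left(H \right)} = \frac{221}{7}$ ($F{\left(H \right)} = \left(4 + 2 \left(- \frac{41}{14}\right)\right) \left(-17\right) = \left(4 - \frac{41}{7}\right) \left(-17\right) = \left(- \frac{13}{7}\right) \left(-17\right) = \frac{221}{7}$)
$F{\left(1870 \right)} - 3584329 = \frac{221}{7} - 3584329 = - \frac{25090082}{7}$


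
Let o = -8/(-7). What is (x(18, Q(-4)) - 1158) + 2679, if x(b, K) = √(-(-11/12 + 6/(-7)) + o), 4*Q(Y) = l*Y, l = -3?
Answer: 1521 + √105/6 ≈ 1522.7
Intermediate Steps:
o = 8/7 (o = -8*(-⅐) = 8/7 ≈ 1.1429)
Q(Y) = -3*Y/4 (Q(Y) = (-3*Y)/4 = -3*Y/4)
x(b, K) = √105/6 (x(b, K) = √(-(-11/12 + 6/(-7)) + 8/7) = √(-(-11*1/12 + 6*(-⅐)) + 8/7) = √(-(-11/12 - 6/7) + 8/7) = √(-1*(-149/84) + 8/7) = √(149/84 + 8/7) = √(35/12) = √105/6)
(x(18, Q(-4)) - 1158) + 2679 = (√105/6 - 1158) + 2679 = (-1158 + √105/6) + 2679 = 1521 + √105/6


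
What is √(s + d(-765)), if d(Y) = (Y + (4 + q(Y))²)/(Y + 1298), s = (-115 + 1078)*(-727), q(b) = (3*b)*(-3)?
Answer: I*√173596115641/533 ≈ 781.71*I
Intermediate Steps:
q(b) = -9*b
s = -700101 (s = 963*(-727) = -700101)
d(Y) = (Y + (4 - 9*Y)²)/(1298 + Y) (d(Y) = (Y + (4 - 9*Y)²)/(Y + 1298) = (Y + (4 - 9*Y)²)/(1298 + Y))
√(s + d(-765)) = √(-700101 + (-765 + (-4 + 9*(-765))²)/(1298 - 765)) = √(-700101 + (-765 + (-4 - 6885)²)/533) = √(-700101 + (-765 + (-6889)²)/533) = √(-700101 + (-765 + 47458321)/533) = √(-700101 + (1/533)*47457556) = √(-700101 + 47457556/533) = √(-325696277/533) = I*√173596115641/533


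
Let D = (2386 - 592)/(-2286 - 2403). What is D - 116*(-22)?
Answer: 3988178/1563 ≈ 2551.6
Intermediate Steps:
D = -598/1563 (D = 1794/(-4689) = 1794*(-1/4689) = -598/1563 ≈ -0.38260)
D - 116*(-22) = -598/1563 - 116*(-22) = -598/1563 + 2552 = 3988178/1563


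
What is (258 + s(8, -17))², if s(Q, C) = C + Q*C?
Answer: 11025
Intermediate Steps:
s(Q, C) = C + C*Q
(258 + s(8, -17))² = (258 - 17*(1 + 8))² = (258 - 17*9)² = (258 - 153)² = 105² = 11025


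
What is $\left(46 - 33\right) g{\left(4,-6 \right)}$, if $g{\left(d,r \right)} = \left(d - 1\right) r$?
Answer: $-234$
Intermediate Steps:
$g{\left(d,r \right)} = r \left(-1 + d\right)$ ($g{\left(d,r \right)} = \left(d - 1\right) r = \left(-1 + d\right) r = r \left(-1 + d\right)$)
$\left(46 - 33\right) g{\left(4,-6 \right)} = \left(46 - 33\right) \left(- 6 \left(-1 + 4\right)\right) = 13 \left(\left(-6\right) 3\right) = 13 \left(-18\right) = -234$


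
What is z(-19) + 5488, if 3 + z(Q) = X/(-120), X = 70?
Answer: 65813/12 ≈ 5484.4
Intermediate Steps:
z(Q) = -43/12 (z(Q) = -3 + 70/(-120) = -3 + 70*(-1/120) = -3 - 7/12 = -43/12)
z(-19) + 5488 = -43/12 + 5488 = 65813/12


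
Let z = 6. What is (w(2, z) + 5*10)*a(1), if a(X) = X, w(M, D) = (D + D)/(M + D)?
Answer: 103/2 ≈ 51.500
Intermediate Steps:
w(M, D) = 2*D/(D + M) (w(M, D) = (2*D)/(D + M) = 2*D/(D + M))
(w(2, z) + 5*10)*a(1) = (2*6/(6 + 2) + 5*10)*1 = (2*6/8 + 50)*1 = (2*6*(⅛) + 50)*1 = (3/2 + 50)*1 = (103/2)*1 = 103/2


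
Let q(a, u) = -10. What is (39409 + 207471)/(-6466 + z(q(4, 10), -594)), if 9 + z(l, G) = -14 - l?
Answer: -246880/6479 ≈ -38.105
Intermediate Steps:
z(l, G) = -23 - l (z(l, G) = -9 + (-14 - l) = -23 - l)
(39409 + 207471)/(-6466 + z(q(4, 10), -594)) = (39409 + 207471)/(-6466 + (-23 - 1*(-10))) = 246880/(-6466 + (-23 + 10)) = 246880/(-6466 - 13) = 246880/(-6479) = 246880*(-1/6479) = -246880/6479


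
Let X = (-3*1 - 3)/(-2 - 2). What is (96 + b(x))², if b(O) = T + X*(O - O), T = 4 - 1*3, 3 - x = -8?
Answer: 9409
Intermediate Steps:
x = 11 (x = 3 - 1*(-8) = 3 + 8 = 11)
X = 3/2 (X = (-3 - 3)/(-4) = -6*(-¼) = 3/2 ≈ 1.5000)
T = 1 (T = 4 - 3 = 1)
b(O) = 1 (b(O) = 1 + 3*(O - O)/2 = 1 + (3/2)*0 = 1 + 0 = 1)
(96 + b(x))² = (96 + 1)² = 97² = 9409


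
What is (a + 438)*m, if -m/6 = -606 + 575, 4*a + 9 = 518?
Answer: 210273/2 ≈ 1.0514e+5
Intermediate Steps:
a = 509/4 (a = -9/4 + (¼)*518 = -9/4 + 259/2 = 509/4 ≈ 127.25)
m = 186 (m = -6*(-606 + 575) = -6*(-31) = 186)
(a + 438)*m = (509/4 + 438)*186 = (2261/4)*186 = 210273/2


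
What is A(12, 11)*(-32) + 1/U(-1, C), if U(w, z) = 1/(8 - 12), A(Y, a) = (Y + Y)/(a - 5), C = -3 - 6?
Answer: -132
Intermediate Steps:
C = -9
A(Y, a) = 2*Y/(-5 + a) (A(Y, a) = (2*Y)/(-5 + a) = 2*Y/(-5 + a))
U(w, z) = -¼ (U(w, z) = 1/(-4) = -¼)
A(12, 11)*(-32) + 1/U(-1, C) = (2*12/(-5 + 11))*(-32) + 1/(-¼) = (2*12/6)*(-32) - 4 = (2*12*(⅙))*(-32) - 4 = 4*(-32) - 4 = -128 - 4 = -132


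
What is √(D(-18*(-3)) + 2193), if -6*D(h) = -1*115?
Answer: √79638/6 ≈ 47.034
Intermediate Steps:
D(h) = 115/6 (D(h) = -(-1)*115/6 = -⅙*(-115) = 115/6)
√(D(-18*(-3)) + 2193) = √(115/6 + 2193) = √(13273/6) = √79638/6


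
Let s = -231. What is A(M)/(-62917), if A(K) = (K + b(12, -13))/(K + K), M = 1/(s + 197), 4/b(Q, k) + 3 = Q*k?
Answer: -295/20007606 ≈ -1.4744e-5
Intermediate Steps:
b(Q, k) = 4/(-3 + Q*k)
M = -1/34 (M = 1/(-231 + 197) = 1/(-34) = -1/34 ≈ -0.029412)
A(K) = (-4/159 + K)/(2*K) (A(K) = (K + 4/(-3 + 12*(-13)))/(K + K) = (K + 4/(-3 - 156))/((2*K)) = (K + 4/(-159))*(1/(2*K)) = (K + 4*(-1/159))*(1/(2*K)) = (K - 4/159)*(1/(2*K)) = (-4/159 + K)*(1/(2*K)) = (-4/159 + K)/(2*K))
A(M)/(-62917) = ((-4 + 159*(-1/34))/(318*(-1/34)))/(-62917) = ((1/318)*(-34)*(-4 - 159/34))*(-1/62917) = ((1/318)*(-34)*(-295/34))*(-1/62917) = (295/318)*(-1/62917) = -295/20007606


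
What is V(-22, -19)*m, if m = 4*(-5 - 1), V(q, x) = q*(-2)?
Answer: -1056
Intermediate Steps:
V(q, x) = -2*q
m = -24 (m = 4*(-6) = -24)
V(-22, -19)*m = -2*(-22)*(-24) = 44*(-24) = -1056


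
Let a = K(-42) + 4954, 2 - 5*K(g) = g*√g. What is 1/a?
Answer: 30965/153431518 - 105*I*√42/306863036 ≈ 0.00020182 - 2.2175e-6*I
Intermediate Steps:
K(g) = ⅖ - g^(3/2)/5 (K(g) = ⅖ - g*√g/5 = ⅖ - g^(3/2)/5)
a = 24772/5 + 42*I*√42/5 (a = (⅖ - (-42)*I*√42/5) + 4954 = (⅖ + 42*I*√42/5) + 4954 = 24772/5 + 42*I*√42/5 ≈ 4954.4 + 54.438*I)
1/a = 1/(24772/5 + 42*I*√42/5)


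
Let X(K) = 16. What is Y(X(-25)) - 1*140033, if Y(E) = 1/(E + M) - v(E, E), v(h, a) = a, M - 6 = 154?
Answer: -24648623/176 ≈ -1.4005e+5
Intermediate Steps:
M = 160 (M = 6 + 154 = 160)
Y(E) = 1/(160 + E) - E (Y(E) = 1/(E + 160) - E = 1/(160 + E) - E)
Y(X(-25)) - 1*140033 = (1 - 1*16² - 160*16)/(160 + 16) - 1*140033 = (1 - 1*256 - 2560)/176 - 140033 = (1 - 256 - 2560)/176 - 140033 = (1/176)*(-2815) - 140033 = -2815/176 - 140033 = -24648623/176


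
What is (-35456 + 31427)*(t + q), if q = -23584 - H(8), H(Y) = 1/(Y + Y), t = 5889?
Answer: 1140694509/16 ≈ 7.1293e+7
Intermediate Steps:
H(Y) = 1/(2*Y)
q = -377345/16 (q = -23584 - 1/(2*8) = -23584 - 1*1/16 = -23584 - 1/16 = -377345/16 ≈ -23584.)
(-35456 + 31427)*(t + q) = (-35456 + 31427)*(5889 - 377345/16) = -4029*(-283121/16) = 1140694509/16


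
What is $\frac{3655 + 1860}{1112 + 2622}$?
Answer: $\frac{5515}{3734} \approx 1.477$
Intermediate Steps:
$\frac{3655 + 1860}{1112 + 2622} = \frac{5515}{3734}$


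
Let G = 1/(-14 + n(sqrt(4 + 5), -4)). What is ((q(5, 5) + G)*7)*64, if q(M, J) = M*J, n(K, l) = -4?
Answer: 100576/9 ≈ 11175.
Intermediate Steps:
G = -1/18 (G = 1/(-14 - 4) = 1/(-18) = -1/18 ≈ -0.055556)
q(M, J) = J*M
((q(5, 5) + G)*7)*64 = ((5*5 - 1/18)*7)*64 = ((25 - 1/18)*7)*64 = ((449/18)*7)*64 = (3143/18)*64 = 100576/9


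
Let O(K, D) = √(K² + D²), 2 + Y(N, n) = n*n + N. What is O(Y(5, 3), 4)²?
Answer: 160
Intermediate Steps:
Y(N, n) = -2 + N + n² (Y(N, n) = -2 + (n*n + N) = -2 + (n² + N) = -2 + (N + n²) = -2 + N + n²)
O(K, D) = √(D² + K²)
O(Y(5, 3), 4)² = (√(4² + (-2 + 5 + 3²)²))² = (√(16 + (-2 + 5 + 9)²))² = (√(16 + 12²))² = (√(16 + 144))² = (√160)² = (4*√10)² = 160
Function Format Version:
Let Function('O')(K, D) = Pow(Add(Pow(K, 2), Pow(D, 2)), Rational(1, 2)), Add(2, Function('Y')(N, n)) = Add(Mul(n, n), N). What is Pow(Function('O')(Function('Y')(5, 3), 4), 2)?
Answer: 160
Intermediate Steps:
Function('Y')(N, n) = Add(-2, N, Pow(n, 2)) (Function('Y')(N, n) = Add(-2, Add(Mul(n, n), N)) = Add(-2, Add(Pow(n, 2), N)) = Add(-2, Add(N, Pow(n, 2))) = Add(-2, N, Pow(n, 2)))
Function('O')(K, D) = Pow(Add(Pow(D, 2), Pow(K, 2)), Rational(1, 2))
Pow(Function('O')(Function('Y')(5, 3), 4), 2) = Pow(Pow(Add(Pow(4, 2), Pow(Add(-2, 5, Pow(3, 2)), 2)), Rational(1, 2)), 2) = Pow(Pow(Add(16, Pow(Add(-2, 5, 9), 2)), Rational(1, 2)), 2) = Pow(Pow(Add(16, Pow(12, 2)), Rational(1, 2)), 2) = Pow(Pow(Add(16, 144), Rational(1, 2)), 2) = Pow(Pow(160, Rational(1, 2)), 2) = Pow(Mul(4, Pow(10, Rational(1, 2))), 2) = 160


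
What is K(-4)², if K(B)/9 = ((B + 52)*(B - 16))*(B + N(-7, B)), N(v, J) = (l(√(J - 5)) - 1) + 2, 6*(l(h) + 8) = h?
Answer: 9013939200 - 821145600*I ≈ 9.0139e+9 - 8.2115e+8*I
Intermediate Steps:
l(h) = -8 + h/6
N(v, J) = -7 + √(-5 + J)/6 (N(v, J) = ((-8 + √(J - 5)/6) - 1) + 2 = ((-8 + √(-5 + J)/6) - 1) + 2 = (-9 + √(-5 + J)/6) + 2 = -7 + √(-5 + J)/6)
K(B) = 9*(-16 + B)*(52 + B)*(-7 + B + √(-5 + B)/6) (K(B) = 9*(((B + 52)*(B - 16))*(B + (-7 + √(-5 + B)/6))) = 9*(((52 + B)*(-16 + B))*(-7 + B + √(-5 + B)/6)) = 9*(((-16 + B)*(52 + B))*(-7 + B + √(-5 + B)/6)) = 9*((-16 + B)*(52 + B)*(-7 + B + √(-5 + B)/6)) = 9*(-16 + B)*(52 + B)*(-7 + B + √(-5 + B)/6))
K(-4)² = (52416 - 9756*(-4) - 1248*√(-5 - 4) + 9*(-4)³ + 261*(-4)² + 54*(-4)*√(-5 - 4) + (3/2)*(-4)²*√(-5 - 4))² = (52416 + 39024 - 3744*I + 9*(-64) + 261*16 + 54*(-4)*√(-9) + (3/2)*16*√(-9))² = (52416 + 39024 - 3744*I - 576 + 4176 + 54*(-4)*(3*I) + (3/2)*16*(3*I))² = (52416 + 39024 - 3744*I - 576 + 4176 - 648*I + 72*I)² = (95040 - 4320*I)²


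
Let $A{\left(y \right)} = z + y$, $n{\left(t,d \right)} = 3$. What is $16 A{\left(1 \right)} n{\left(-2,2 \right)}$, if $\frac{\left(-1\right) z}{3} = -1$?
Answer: $192$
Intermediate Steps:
$z = 3$ ($z = \left(-3\right) \left(-1\right) = 3$)
$A{\left(y \right)} = 3 + y$
$16 A{\left(1 \right)} n{\left(-2,2 \right)} = 16 \left(3 + 1\right) 3 = 16 \cdot 4 \cdot 3 = 64 \cdot 3 = 192$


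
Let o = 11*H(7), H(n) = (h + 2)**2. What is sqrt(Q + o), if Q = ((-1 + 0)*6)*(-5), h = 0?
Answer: sqrt(74) ≈ 8.6023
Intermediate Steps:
H(n) = 4 (H(n) = (0 + 2)**2 = 2**2 = 4)
Q = 30 (Q = -1*6*(-5) = -6*(-5) = 30)
o = 44 (o = 11*4 = 44)
sqrt(Q + o) = sqrt(30 + 44) = sqrt(74)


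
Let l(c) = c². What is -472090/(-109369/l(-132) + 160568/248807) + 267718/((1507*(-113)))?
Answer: 31682987365745243282/377953690557431 ≈ 83828.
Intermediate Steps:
-472090/(-109369/l(-132) + 160568/248807) + 267718/((1507*(-113))) = -472090/(-109369/((-132)²) + 160568/248807) + 267718/((1507*(-113))) = -472090/(-109369/17424 + 160568*(1/248807)) + 267718/(-170291) = -472090/(-109369*1/17424 + 160568/248807) + 267718*(-1/170291) = -472090/(-109369/17424 + 160568/248807) - 24338/15481 = -472090/(-24414035951/4335213168) - 24338/15481 = -472090*(-4335213168/24414035951) - 24338/15481 = 2046610784481120/24414035951 - 24338/15481 = 31682987365745243282/377953690557431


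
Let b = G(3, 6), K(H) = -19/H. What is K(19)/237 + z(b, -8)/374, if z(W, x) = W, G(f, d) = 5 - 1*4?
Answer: -137/88638 ≈ -0.0015456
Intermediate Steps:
G(f, d) = 1 (G(f, d) = 5 - 4 = 1)
b = 1
K(19)/237 + z(b, -8)/374 = -19/19/237 + 1/374 = -19*1/19*(1/237) + 1*(1/374) = -1*1/237 + 1/374 = -1/237 + 1/374 = -137/88638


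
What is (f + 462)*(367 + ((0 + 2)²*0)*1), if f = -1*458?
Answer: 1468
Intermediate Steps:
f = -458
(f + 462)*(367 + ((0 + 2)²*0)*1) = (-458 + 462)*(367 + ((0 + 2)²*0)*1) = 4*(367 + (2²*0)*1) = 4*(367 + (4*0)*1) = 4*(367 + 0*1) = 4*(367 + 0) = 4*367 = 1468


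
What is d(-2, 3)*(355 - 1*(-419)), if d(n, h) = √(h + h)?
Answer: 774*√6 ≈ 1895.9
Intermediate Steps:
d(n, h) = √2*√h (d(n, h) = √(2*h) = √2*√h)
d(-2, 3)*(355 - 1*(-419)) = (√2*√3)*(355 - 1*(-419)) = √6*(355 + 419) = √6*774 = 774*√6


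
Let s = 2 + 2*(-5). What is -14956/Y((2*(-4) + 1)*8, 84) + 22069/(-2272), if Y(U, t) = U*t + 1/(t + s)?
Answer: -5307251275/812246816 ≈ -6.5340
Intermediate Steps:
s = -8 (s = 2 - 10 = -8)
Y(U, t) = 1/(-8 + t) + U*t (Y(U, t) = U*t + 1/(t - 8) = U*t + 1/(-8 + t) = 1/(-8 + t) + U*t)
-14956/Y((2*(-4) + 1)*8, 84) + 22069/(-2272) = -14956*(-8 + 84)/(1 + ((2*(-4) + 1)*8)*84² - 8*(2*(-4) + 1)*8*84) + 22069/(-2272) = -14956*76/(1 + ((-8 + 1)*8)*7056 - 8*(-8 + 1)*8*84) + 22069*(-1/2272) = -14956*76/(1 - 7*8*7056 - 8*(-7*8)*84) - 22069/2272 = -14956*76/(1 - 56*7056 - 8*(-56)*84) - 22069/2272 = -14956*76/(1 - 395136 + 37632) - 22069/2272 = -14956/((1/76)*(-357503)) - 22069/2272 = -14956/(-357503/76) - 22069/2272 = -14956*(-76/357503) - 22069/2272 = 1136656/357503 - 22069/2272 = -5307251275/812246816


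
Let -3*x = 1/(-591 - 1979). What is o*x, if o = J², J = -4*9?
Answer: 216/1285 ≈ 0.16809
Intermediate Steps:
J = -36
o = 1296 (o = (-36)² = 1296)
x = 1/7710 (x = -1/(3*(-591 - 1979)) = -⅓/(-2570) = -⅓*(-1/2570) = 1/7710 ≈ 0.00012970)
o*x = 1296*(1/7710) = 216/1285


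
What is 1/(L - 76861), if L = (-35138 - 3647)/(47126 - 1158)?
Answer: -45968/3533185233 ≈ -1.3010e-5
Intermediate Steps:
L = -38785/45968 ≈ -0.84374
1/(L - 76861) = 1/(-38785/45968 - 76861) = 1/(-3533185233/45968) = -45968/3533185233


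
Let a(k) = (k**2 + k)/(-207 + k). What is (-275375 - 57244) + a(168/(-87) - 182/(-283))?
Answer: -4666379076205637/14029201733 ≈ -3.3262e+5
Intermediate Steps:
a(k) = (k + k**2)/(-207 + k)
(-275375 - 57244) + a(168/(-87) - 182/(-283)) = (-275375 - 57244) + (168/(-87) - 182/(-283))*(1 + (168/(-87) - 182/(-283)))/(-207 + (168/(-87) - 182/(-283))) = -332619 + (168*(-1/87) - 182*(-1/283))*(1 + (168*(-1/87) - 182*(-1/283)))/(-207 + (168*(-1/87) - 182*(-1/283))) = -332619 + (-56/29 + 182/283)*(1 + (-56/29 + 182/283))/(-207 + (-56/29 + 182/283)) = -332619 - 10570*(1 - 10570/8207)/(8207*(-207 - 10570/8207)) = -332619 - 10570/8207*(-2363/8207)/(-1709419/8207) = -332619 - 10570/8207*(-8207/1709419)*(-2363/8207) = -332619 - 24976910/14029201733 = -4666379076205637/14029201733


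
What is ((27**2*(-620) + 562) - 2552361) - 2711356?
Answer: -5715135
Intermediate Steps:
((27**2*(-620) + 562) - 2552361) - 2711356 = ((729*(-620) + 562) - 2552361) - 2711356 = ((-451980 + 562) - 2552361) - 2711356 = (-451418 - 2552361) - 2711356 = -3003779 - 2711356 = -5715135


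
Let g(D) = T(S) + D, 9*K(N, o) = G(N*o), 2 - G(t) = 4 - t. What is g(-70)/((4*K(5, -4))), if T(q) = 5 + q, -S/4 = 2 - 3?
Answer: 549/88 ≈ 6.2386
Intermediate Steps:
G(t) = -2 + t (G(t) = 2 - (4 - t) = 2 + (-4 + t) = -2 + t)
S = 4 (S = -4*(2 - 3) = -4*(-1) = 4)
K(N, o) = -2/9 + N*o/9 (K(N, o) = (-2 + N*o)/9 = -2/9 + N*o/9)
g(D) = 9 + D (g(D) = (5 + 4) + D = 9 + D)
g(-70)/((4*K(5, -4))) = (9 - 70)/((4*(-2/9 + (⅑)*5*(-4)))) = -61*1/(4*(-2/9 - 20/9)) = -61/(4*(-22/9)) = -61/(-88/9) = -61*(-9/88) = 549/88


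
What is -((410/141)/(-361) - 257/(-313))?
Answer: -12953227/15932013 ≈ -0.81303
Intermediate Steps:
-((410/141)/(-361) - 257/(-313)) = -((410*(1/141))*(-1/361) - 257*(-1/313)) = -((410/141)*(-1/361) + 257/313) = -(-410/50901 + 257/313) = -1*12953227/15932013 = -12953227/15932013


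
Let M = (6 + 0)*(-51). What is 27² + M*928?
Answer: -283239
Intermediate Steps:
M = -306 (M = 6*(-51) = -306)
27² + M*928 = 27² - 306*928 = 729 - 283968 = -283239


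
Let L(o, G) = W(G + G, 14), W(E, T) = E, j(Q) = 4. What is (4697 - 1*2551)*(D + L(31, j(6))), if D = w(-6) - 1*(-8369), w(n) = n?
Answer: 17964166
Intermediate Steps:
L(o, G) = 2*G (L(o, G) = G + G = 2*G)
D = 8363 (D = -6 - 1*(-8369) = -6 + 8369 = 8363)
(4697 - 1*2551)*(D + L(31, j(6))) = (4697 - 1*2551)*(8363 + 2*4) = (4697 - 2551)*(8363 + 8) = 2146*8371 = 17964166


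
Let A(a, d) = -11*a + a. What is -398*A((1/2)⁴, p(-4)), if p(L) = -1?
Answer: 995/4 ≈ 248.75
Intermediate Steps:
A(a, d) = -10*a
-398*A((1/2)⁴, p(-4)) = -(-3980)*(1/2)⁴ = -(-3980)*(½)⁴ = -(-3980)/16 = -398*(-5/8) = 995/4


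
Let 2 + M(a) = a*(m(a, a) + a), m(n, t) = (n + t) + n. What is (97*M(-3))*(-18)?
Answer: -59364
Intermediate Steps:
m(n, t) = t + 2*n
M(a) = -2 + 4*a**2 (M(a) = -2 + a*((a + 2*a) + a) = -2 + a*(3*a + a) = -2 + a*(4*a) = -2 + 4*a**2)
(97*M(-3))*(-18) = (97*(-2 + 4*(-3)**2))*(-18) = (97*(-2 + 4*9))*(-18) = (97*(-2 + 36))*(-18) = (97*34)*(-18) = 3298*(-18) = -59364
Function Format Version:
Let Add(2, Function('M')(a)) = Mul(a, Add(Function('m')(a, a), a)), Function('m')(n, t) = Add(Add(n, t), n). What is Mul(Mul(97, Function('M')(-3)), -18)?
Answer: -59364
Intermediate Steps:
Function('m')(n, t) = Add(t, Mul(2, n))
Function('M')(a) = Add(-2, Mul(4, Pow(a, 2))) (Function('M')(a) = Add(-2, Mul(a, Add(Add(a, Mul(2, a)), a))) = Add(-2, Mul(a, Add(Mul(3, a), a))) = Add(-2, Mul(a, Mul(4, a))) = Add(-2, Mul(4, Pow(a, 2))))
Mul(Mul(97, Function('M')(-3)), -18) = Mul(Mul(97, Add(-2, Mul(4, Pow(-3, 2)))), -18) = Mul(Mul(97, Add(-2, Mul(4, 9))), -18) = Mul(Mul(97, Add(-2, 36)), -18) = Mul(Mul(97, 34), -18) = Mul(3298, -18) = -59364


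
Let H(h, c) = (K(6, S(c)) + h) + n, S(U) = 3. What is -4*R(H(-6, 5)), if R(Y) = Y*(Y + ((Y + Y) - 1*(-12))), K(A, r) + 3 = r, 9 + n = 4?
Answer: -924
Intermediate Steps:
n = -5 (n = -9 + 4 = -5)
K(A, r) = -3 + r
H(h, c) = -5 + h (H(h, c) = ((-3 + 3) + h) - 5 = (0 + h) - 5 = h - 5 = -5 + h)
R(Y) = Y*(12 + 3*Y) (R(Y) = Y*(Y + (2*Y + 12)) = Y*(Y + (12 + 2*Y)) = Y*(12 + 3*Y))
-4*R(H(-6, 5)) = -12*(-5 - 6)*(4 + (-5 - 6)) = -12*(-11)*(4 - 11) = -12*(-11)*(-7) = -4*231 = -924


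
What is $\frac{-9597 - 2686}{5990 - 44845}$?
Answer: $\frac{12283}{38855} \approx 0.31612$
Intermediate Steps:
$\frac{-9597 - 2686}{5990 - 44845} = - \frac{12283}{-38855} = \left(-12283\right) \left(- \frac{1}{38855}\right) = \frac{12283}{38855}$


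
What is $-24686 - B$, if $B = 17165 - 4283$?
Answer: $-37568$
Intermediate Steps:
$B = 12882$
$-24686 - B = -24686 - 12882 = -37568$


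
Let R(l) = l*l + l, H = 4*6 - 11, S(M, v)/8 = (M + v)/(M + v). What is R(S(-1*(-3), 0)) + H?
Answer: 85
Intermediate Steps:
S(M, v) = 8 (S(M, v) = 8*((M + v)/(M + v)) = 8*1 = 8)
H = 13 (H = 24 - 11 = 13)
R(l) = l + l² (R(l) = l² + l = l + l²)
R(S(-1*(-3), 0)) + H = 8*(1 + 8) + 13 = 8*9 + 13 = 72 + 13 = 85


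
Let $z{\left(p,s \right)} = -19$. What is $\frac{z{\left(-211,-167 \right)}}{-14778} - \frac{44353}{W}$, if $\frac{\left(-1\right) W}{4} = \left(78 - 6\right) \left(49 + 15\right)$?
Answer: $\frac{4048141}{1681408} \approx 2.4076$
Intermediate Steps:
$W = -18432$ ($W = - 4 \left(78 - 6\right) \left(49 + 15\right) = - 4 \cdot 72 \cdot 64 = \left(-4\right) 4608 = -18432$)
$\frac{z{\left(-211,-167 \right)}}{-14778} - \frac{44353}{W} = - \frac{19}{-14778} - \frac{44353}{-18432} = \left(-19\right) \left(- \frac{1}{14778}\right) - - \frac{44353}{18432} = \frac{19}{14778} + \frac{44353}{18432} = \frac{4048141}{1681408}$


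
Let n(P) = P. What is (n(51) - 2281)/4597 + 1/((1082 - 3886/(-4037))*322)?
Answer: -3139282317111/6471464629280 ≈ -0.48510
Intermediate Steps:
(n(51) - 2281)/4597 + 1/((1082 - 3886/(-4037))*322) = (51 - 2281)/4597 + 1/((1082 - 3886/(-4037))*322) = -2230*1/4597 + (1/322)/(1082 - 3886*(-1/4037)) = -2230/4597 + (1/322)/(1082 + 3886/4037) = -2230/4597 + (1/322)/(4371920/4037) = -2230/4597 + (4037/4371920)*(1/322) = -2230/4597 + 4037/1407758240 = -3139282317111/6471464629280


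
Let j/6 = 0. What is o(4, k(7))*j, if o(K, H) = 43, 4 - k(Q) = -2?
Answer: 0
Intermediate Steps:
j = 0 (j = 6*0 = 0)
k(Q) = 6 (k(Q) = 4 - 1*(-2) = 4 + 2 = 6)
o(4, k(7))*j = 43*0 = 0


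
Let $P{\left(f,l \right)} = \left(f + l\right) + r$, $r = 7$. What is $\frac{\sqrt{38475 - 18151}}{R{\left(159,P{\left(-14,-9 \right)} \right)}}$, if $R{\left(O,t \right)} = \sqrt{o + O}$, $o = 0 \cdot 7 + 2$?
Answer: $\frac{2 \sqrt{818041}}{161} \approx 11.235$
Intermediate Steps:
$o = 2$ ($o = 0 + 2 = 2$)
$P{\left(f,l \right)} = 7 + f + l$ ($P{\left(f,l \right)} = \left(f + l\right) + 7 = 7 + f + l$)
$R{\left(O,t \right)} = \sqrt{2 + O}$
$\frac{\sqrt{38475 - 18151}}{R{\left(159,P{\left(-14,-9 \right)} \right)}} = \frac{\sqrt{38475 - 18151}}{\sqrt{2 + 159}} = \frac{\sqrt{20324}}{\sqrt{161}} = 2 \sqrt{5081} \frac{\sqrt{161}}{161} = \frac{2 \sqrt{818041}}{161}$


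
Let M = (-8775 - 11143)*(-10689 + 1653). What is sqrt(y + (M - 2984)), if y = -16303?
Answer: 3*sqrt(19995529) ≈ 13415.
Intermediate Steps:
M = 179979048 (M = -19918*(-9036) = 179979048)
sqrt(y + (M - 2984)) = sqrt(-16303 + (179979048 - 2984)) = sqrt(-16303 + 179976064) = sqrt(179959761) = 3*sqrt(19995529)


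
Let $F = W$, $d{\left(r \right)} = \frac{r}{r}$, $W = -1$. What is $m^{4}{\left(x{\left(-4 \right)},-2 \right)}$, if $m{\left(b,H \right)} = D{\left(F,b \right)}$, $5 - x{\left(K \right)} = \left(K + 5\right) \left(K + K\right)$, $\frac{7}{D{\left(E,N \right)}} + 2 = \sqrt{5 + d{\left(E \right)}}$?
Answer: $\frac{2401}{\left(2 - \sqrt{6}\right)^{4}} \approx 58818.0$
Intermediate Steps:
$d{\left(r \right)} = 1$
$F = -1$
$D{\left(E,N \right)} = \frac{7}{-2 + \sqrt{6}}$ ($D{\left(E,N \right)} = \frac{7}{-2 + \sqrt{5 + 1}} = \frac{7}{-2 + \sqrt{6}}$)
$x{\left(K \right)} = 5 - 2 K \left(5 + K\right)$ ($x{\left(K \right)} = 5 - \left(K + 5\right) \left(K + K\right) = 5 - \left(5 + K\right) 2 K = 5 - 2 K \left(5 + K\right)$)
$m{\left(b,H \right)} = 7 + \frac{7 \sqrt{6}}{2}$
$m^{4}{\left(x{\left(-4 \right)},-2 \right)} = \left(7 + \frac{7 \sqrt{6}}{2}\right)^{4}$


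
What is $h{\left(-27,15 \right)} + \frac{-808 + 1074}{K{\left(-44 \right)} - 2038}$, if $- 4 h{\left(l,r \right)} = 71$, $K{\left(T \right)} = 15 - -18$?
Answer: $- \frac{143419}{8020} \approx -17.883$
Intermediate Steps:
$K{\left(T \right)} = 33$ ($K{\left(T \right)} = 15 + 18 = 33$)
$h{\left(l,r \right)} = - \frac{71}{4}$ ($h{\left(l,r \right)} = \left(- \frac{1}{4}\right) 71 = - \frac{71}{4}$)
$h{\left(-27,15 \right)} + \frac{-808 + 1074}{K{\left(-44 \right)} - 2038} = - \frac{71}{4} + \frac{-808 + 1074}{33 - 2038} = - \frac{71}{4} + \frac{266}{-2005} = - \frac{71}{4} + 266 \left(- \frac{1}{2005}\right) = - \frac{71}{4} - \frac{266}{2005} = - \frac{143419}{8020}$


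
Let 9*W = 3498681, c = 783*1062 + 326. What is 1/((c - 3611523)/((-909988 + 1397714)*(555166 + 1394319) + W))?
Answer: -2852444729557/8338953 ≈ -3.4206e+5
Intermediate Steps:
c = 831872 (c = 831546 + 326 = 831872)
W = 1166227/3 (W = (1/9)*3498681 = 1166227/3 ≈ 3.8874e+5)
1/((c - 3611523)/((-909988 + 1397714)*(555166 + 1394319) + W)) = 1/((831872 - 3611523)/((-909988 + 1397714)*(555166 + 1394319) + 1166227/3)) = 1/(-2779651/(487726*1949485 + 1166227/3)) = 1/(-2779651/(950814521110 + 1166227/3)) = 1/(-2779651/2852444729557/3) = 1/(-2779651*3/2852444729557) = 1/(-8338953/2852444729557) = -2852444729557/8338953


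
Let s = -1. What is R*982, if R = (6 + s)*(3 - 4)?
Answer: -4910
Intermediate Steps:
R = -5 (R = (6 - 1)*(3 - 4) = 5*(-1) = -5)
R*982 = -5*982 = -4910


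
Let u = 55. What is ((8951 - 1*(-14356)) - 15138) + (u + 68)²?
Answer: 23298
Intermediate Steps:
((8951 - 1*(-14356)) - 15138) + (u + 68)² = ((8951 - 1*(-14356)) - 15138) + (55 + 68)² = ((8951 + 14356) - 15138) + 123² = (23307 - 15138) + 15129 = 8169 + 15129 = 23298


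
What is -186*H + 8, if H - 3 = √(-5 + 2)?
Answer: -550 - 186*I*√3 ≈ -550.0 - 322.16*I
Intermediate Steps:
H = 3 + I*√3 (H = 3 + √(-5 + 2) = 3 + √(-3) = 3 + I*√3 ≈ 3.0 + 1.732*I)
-186*H + 8 = -186*(3 + I*√3) + 8 = -93*(6 + 2*I*√3) + 8 = (-558 - 186*I*√3) + 8 = -550 - 186*I*√3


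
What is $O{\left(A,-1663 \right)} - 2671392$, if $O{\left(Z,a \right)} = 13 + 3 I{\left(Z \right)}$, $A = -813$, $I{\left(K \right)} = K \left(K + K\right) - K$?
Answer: $1296874$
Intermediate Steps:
$I{\left(K \right)} = - K + 2 K^{2}$ ($I{\left(K \right)} = K 2 K - K = 2 K^{2} - K = - K + 2 K^{2}$)
$O{\left(Z,a \right)} = 13 + 3 Z \left(-1 + 2 Z\right)$
$O{\left(A,-1663 \right)} - 2671392 = \left(13 + 3 \left(-813\right) \left(-1 + 2 \left(-813\right)\right)\right) - 2671392 = \left(13 + 3 \left(-813\right) \left(-1 - 1626\right)\right) - 2671392 = \left(13 + 3 \left(-813\right) \left(-1627\right)\right) - 2671392 = \left(13 + 3968253\right) - 2671392 = 3968266 - 2671392 = 1296874$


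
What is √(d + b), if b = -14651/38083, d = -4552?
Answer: 3*I*√733599036529/38083 ≈ 67.471*I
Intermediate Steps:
b = -14651/38083 (b = -14651*1/38083 = -14651/38083 ≈ -0.38471)
√(d + b) = √(-4552 - 14651/38083) = √(-173368467/38083) = 3*I*√733599036529/38083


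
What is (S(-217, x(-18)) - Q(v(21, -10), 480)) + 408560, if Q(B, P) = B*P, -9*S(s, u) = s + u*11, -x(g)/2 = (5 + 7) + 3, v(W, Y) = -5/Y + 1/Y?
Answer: 3675859/9 ≈ 4.0843e+5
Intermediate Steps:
v(W, Y) = -4/Y (v(W, Y) = -5/Y + 1/Y = -4/Y)
x(g) = -30 (x(g) = -2*((5 + 7) + 3) = -2*(12 + 3) = -2*15 = -30)
S(s, u) = -11*u/9 - s/9 (S(s, u) = -(s + u*11)/9 = -(s + 11*u)/9 = -11*u/9 - s/9)
(S(-217, x(-18)) - Q(v(21, -10), 480)) + 408560 = ((-11/9*(-30) - 1/9*(-217)) - (-4/(-10))*480) + 408560 = ((110/3 + 217/9) - (-4*(-1/10))*480) + 408560 = (547/9 - 2*480/5) + 408560 = (547/9 - 1*192) + 408560 = (547/9 - 192) + 408560 = -1181/9 + 408560 = 3675859/9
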